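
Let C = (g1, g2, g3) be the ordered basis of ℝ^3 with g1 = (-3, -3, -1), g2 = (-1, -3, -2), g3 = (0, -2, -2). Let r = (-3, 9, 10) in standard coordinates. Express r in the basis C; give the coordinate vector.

(2, -3, -3)

[r]_C is the unique c with M c = r, where M has columns g1, ..., g3.
Row-reducing the augmented matrix [M | r] gives c = (2, -3, -3).
Check: 2g1 - 3g2 - 3g3 = (-3, 9, 10).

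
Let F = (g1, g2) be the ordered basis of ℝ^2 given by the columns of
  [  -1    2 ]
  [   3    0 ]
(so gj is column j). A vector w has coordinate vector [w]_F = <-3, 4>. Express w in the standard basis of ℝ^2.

<11, -9>

w = M [w]_F, where M has columns g1, g2.
Carrying out the matrix-vector product, w = <11, -9>.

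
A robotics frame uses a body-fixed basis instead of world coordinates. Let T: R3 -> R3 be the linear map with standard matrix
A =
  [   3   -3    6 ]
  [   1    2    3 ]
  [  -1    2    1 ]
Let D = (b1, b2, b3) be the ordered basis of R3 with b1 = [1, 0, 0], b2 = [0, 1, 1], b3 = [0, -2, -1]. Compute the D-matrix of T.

[[3, 3, 0], [-3, 1, -3], [-2, -2, 2]]

Let P have columns b1, ..., b3. Then [T]_D = P^(-1) A P.
Here det P = 1, so P^(-1) is integer; computing A P first and then P^(-1)(A P) gives [[3, 3, 0], [-3, 1, -3], [-2, -2, 2]].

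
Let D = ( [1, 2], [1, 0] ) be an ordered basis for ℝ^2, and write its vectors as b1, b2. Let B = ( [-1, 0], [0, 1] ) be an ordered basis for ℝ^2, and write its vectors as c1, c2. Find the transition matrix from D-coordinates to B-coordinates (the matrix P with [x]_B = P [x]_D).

Take x = bj: its D-coordinates are the j-th standard unit vector, so P e_j — column j of P — equals [bj]_B.
b1 = -c1 + 2c2, giving column 1 = [-1, 2]; repeating for each j gives P = [[-1, -1], [2, 0]].

[[-1, -1], [2, 0]]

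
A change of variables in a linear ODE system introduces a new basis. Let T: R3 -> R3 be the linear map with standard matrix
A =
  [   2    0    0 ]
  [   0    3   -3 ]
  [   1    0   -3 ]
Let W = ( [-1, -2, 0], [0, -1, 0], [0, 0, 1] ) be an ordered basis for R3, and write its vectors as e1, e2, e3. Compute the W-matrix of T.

With P the matrix whose columns are e1, ..., e3, [T]_W = P^(-1) A P.
Column by column: T(e1) = A e1 = [-2, -6, -1]; its W-coordinates [2, 2, -1] give column 1.
Continuing for each basis vector yields [T]_W = [[2, 0, 0], [2, 3, 3], [-1, 0, -3]].

[[2, 0, 0], [2, 3, 3], [-1, 0, -3]]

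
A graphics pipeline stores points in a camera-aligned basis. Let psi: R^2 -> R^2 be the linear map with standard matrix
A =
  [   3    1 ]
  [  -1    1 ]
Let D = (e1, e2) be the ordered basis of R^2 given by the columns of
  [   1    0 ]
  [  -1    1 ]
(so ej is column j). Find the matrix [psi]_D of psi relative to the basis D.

With P the matrix whose columns are e1, e2, [psi]_D = P^(-1) A P.
Column by column: psi(e1) = A e1 = [2, -2]; its D-coordinates [2, 0] give column 1.
Continuing for each basis vector yields [psi]_D = [[2, 1], [0, 2]].

[[2, 1], [0, 2]]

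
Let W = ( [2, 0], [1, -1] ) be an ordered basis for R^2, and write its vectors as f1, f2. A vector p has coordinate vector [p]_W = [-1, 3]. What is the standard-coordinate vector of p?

The coordinates say p = -f1 + 3f2; adding the scaled basis vectors gives [1, -3].

[1, -3]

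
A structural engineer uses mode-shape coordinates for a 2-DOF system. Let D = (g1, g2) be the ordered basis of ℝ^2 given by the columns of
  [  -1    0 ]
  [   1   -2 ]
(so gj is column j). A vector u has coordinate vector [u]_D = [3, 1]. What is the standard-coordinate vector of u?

The coordinates say u = 3g1 + g2; adding the scaled basis vectors gives [-3, 1].

[-3, 1]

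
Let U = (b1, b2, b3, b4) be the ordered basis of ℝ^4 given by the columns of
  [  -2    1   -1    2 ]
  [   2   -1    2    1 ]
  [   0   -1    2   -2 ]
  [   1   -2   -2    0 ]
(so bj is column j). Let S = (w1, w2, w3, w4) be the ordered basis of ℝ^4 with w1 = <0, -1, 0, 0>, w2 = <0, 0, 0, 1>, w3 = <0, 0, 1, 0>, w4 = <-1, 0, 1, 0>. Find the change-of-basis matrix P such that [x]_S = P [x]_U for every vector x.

[[-2, 1, -2, -1], [1, -2, -2, 0], [-2, 0, 1, 0], [2, -1, 1, -2]]

Take x = bj: its U-coordinates are the j-th standard unit vector, so P e_j — column j of P — equals [bj]_S.
b1 = -2w1 + w2 - 2w3 + 2w4, giving column 1 = <-2, 1, -2, 2>; repeating for each j gives P = [[-2, 1, -2, -1], [1, -2, -2, 0], [-2, 0, 1, 0], [2, -1, 1, -2]].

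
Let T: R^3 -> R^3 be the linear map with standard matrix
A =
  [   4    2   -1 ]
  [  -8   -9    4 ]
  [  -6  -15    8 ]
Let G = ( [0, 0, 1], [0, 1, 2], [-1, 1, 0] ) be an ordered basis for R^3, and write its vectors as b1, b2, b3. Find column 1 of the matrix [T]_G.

[2, 3, 1]

Compute T(b1) = A b1 = [-1, 4, 8] in standard coordinates.
Then write this in G-coordinates: solve for y in y_1 b1 + ... + y_3 b3 = [-1, 4, 8].
This gives y = [2, 3, 1], which is column 1 of [T]_G.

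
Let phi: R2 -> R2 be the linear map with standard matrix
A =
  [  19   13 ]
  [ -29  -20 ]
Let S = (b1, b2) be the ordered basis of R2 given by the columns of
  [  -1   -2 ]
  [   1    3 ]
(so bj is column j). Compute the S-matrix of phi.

[[0, 1], [3, -1]]

Let P have columns b1, b2. Then [phi]_S = P^(-1) A P.
Here det P = -1, so P^(-1) is integer; computing A P first and then P^(-1)(A P) gives [[0, 1], [3, -1]].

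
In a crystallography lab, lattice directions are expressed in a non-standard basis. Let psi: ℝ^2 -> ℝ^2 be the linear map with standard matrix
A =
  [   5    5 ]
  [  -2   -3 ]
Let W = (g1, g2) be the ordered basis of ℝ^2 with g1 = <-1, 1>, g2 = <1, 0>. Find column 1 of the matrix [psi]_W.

Compute psi(g1) = A g1 = <0, -1> in standard coordinates.
Then write this in W-coordinates: solve for y in y_1 g1 + y_2 g2 = <0, -1>.
This gives y = <-1, -1>, which is column 1 of [psi]_W.

<-1, -1>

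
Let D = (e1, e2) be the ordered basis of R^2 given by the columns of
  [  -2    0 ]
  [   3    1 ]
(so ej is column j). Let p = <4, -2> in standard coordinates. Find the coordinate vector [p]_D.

We seek scalars with c_1 e1 + c_2 e2 = p; equivalently solve M c = p where the columns of M are e1, e2.
System: -2c_1 + 0c_2 = 4, 3c_1 + c_2 = -2; solving gives c_1 = -2, c_2 = 4.
Check: -2e1 + 4e2 = <4, -2>.

<-2, 4>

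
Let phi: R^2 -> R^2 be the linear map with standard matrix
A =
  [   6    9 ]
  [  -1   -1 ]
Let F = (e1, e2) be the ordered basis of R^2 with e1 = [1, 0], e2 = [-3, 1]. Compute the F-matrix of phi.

[[3, -3], [-1, 2]]

The j-th column of [phi]_F is [phi(ej)]_F.
phi(e1) = A e1 = [6, -1] = 3e1 - e2, so column 1 is [3, -1].
Repeating for e2 and assembling the columns gives [[3, -3], [-1, 2]].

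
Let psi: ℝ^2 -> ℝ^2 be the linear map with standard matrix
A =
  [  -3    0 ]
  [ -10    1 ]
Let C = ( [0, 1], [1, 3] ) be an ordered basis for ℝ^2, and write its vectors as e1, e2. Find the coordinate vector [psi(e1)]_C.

Column 1 of [psi]_C is the C-coordinate vector of psi(e1).
In standard coordinates psi(e1) = A e1 = [0, 1].
Converting to C: [0, 1] = e1 + 0·e2, so the coordinate vector is [1, 0].

[1, 0]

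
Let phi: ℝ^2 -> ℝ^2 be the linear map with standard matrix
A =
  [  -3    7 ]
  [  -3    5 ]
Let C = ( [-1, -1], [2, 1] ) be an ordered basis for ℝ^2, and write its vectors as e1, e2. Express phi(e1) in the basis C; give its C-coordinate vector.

[0, -2]

Compute phi(e1) = A e1 = [-4, -2] in standard coordinates.
Then write this in C-coordinates: solve for y in y_1 e1 + y_2 e2 = [-4, -2].
This gives y = [0, -2], which is column 1 of [phi]_C.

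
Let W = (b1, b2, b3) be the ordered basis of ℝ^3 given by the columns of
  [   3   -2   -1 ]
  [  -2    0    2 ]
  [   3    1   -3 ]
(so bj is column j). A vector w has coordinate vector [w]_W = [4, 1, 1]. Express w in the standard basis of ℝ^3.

[9, -6, 10]

w = M [w]_W, where M has columns b1, ..., b3.
Carrying out the matrix-vector product, w = [9, -6, 10].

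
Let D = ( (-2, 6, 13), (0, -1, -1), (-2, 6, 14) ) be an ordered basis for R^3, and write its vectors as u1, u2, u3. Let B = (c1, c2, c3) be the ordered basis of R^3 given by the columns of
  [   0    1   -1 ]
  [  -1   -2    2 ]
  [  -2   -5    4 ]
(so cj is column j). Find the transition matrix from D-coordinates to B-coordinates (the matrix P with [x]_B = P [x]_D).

[[-2, 1, -2], [-1, -1, -2], [1, -1, 0]]

Column j of P is [uj]_B, since P maps D-coordinates to B-coordinates.
Expressing u1 in B: u1 = -2c1 - c2 + c3, so column 1 of P is (-2, -1, 1).
Doing the same for each uj gives P = [[-2, 1, -2], [-1, -1, -2], [1, -1, 0]].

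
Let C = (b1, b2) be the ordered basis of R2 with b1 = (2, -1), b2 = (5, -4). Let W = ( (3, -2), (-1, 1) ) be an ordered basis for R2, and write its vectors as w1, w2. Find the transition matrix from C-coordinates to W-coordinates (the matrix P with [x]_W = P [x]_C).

[[1, 1], [1, -2]]

Column j of P is [bj]_W, since P maps C-coordinates to W-coordinates.
Expressing b1 in W: b1 = w1 + w2, so column 1 of P is (1, 1).
Doing the same for each bj gives P = [[1, 1], [1, -2]].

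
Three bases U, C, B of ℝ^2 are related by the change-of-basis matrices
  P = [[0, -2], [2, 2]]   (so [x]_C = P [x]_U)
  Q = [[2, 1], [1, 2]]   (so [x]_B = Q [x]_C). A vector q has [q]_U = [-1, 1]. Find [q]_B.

[-4, -2]

Apply P to get C-coordinates [-2, 0], then Q to get B-coordinates.
The result is [q]_B = [-4, -2].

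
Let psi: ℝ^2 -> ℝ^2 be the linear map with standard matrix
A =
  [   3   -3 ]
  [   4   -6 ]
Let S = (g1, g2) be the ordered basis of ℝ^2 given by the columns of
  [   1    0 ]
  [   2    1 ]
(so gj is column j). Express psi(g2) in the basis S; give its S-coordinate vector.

(-3, 0)

Compute psi(g2) = A g2 = (-3, -6) in standard coordinates.
Then write this in S-coordinates: solve for y in y_1 g1 + y_2 g2 = (-3, -6).
This gives y = (-3, 0), which is column 2 of [psi]_S.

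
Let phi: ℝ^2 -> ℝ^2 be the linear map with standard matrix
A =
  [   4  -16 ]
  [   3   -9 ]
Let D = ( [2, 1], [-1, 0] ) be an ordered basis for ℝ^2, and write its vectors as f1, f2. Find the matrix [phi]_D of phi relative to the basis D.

[[-3, -3], [2, -2]]

Let P have columns f1, f2. Then [phi]_D = P^(-1) A P.
Here det P = 1, so P^(-1) is integer; computing A P first and then P^(-1)(A P) gives [[-3, -3], [2, -2]].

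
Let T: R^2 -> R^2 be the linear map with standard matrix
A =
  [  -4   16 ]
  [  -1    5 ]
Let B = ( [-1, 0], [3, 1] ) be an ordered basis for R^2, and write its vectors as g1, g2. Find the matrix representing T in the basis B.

With P the matrix whose columns are g1, g2, [T]_B = P^(-1) A P.
Column by column: T(g1) = A g1 = [4, 1]; its B-coordinates [-1, 1] give column 1.
Continuing for each basis vector yields [T]_B = [[-1, 2], [1, 2]].

[[-1, 2], [1, 2]]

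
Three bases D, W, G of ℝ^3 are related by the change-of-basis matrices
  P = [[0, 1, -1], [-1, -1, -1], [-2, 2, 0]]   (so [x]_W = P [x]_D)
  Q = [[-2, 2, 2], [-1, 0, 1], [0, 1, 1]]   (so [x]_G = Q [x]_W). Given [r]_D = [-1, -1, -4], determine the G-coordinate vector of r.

[6, -3, 6]

First [r]_W = P [r]_D = [3, 6, 0].
Then [r]_G = Q [r]_W = [6, -3, 6].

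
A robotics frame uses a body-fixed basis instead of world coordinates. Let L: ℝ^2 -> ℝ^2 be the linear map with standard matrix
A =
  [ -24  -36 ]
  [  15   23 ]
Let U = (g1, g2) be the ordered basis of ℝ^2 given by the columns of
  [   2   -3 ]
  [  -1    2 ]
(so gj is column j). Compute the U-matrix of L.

The j-th column of [L]_U is [L(gj)]_U.
L(g1) = A g1 = [-12, 7] = -3g1 + 2g2, so column 1 is [-3, 2].
Repeating for g2 and assembling the columns gives [[-3, 3], [2, 2]].

[[-3, 3], [2, 2]]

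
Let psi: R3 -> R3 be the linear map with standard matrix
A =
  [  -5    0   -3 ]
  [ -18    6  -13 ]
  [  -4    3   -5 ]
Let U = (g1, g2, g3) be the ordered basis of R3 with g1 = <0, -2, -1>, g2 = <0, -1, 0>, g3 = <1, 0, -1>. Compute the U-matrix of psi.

[[-2, 3, 1], [3, 0, 3], [3, 0, -2]]

Let P have columns g1, ..., g3. Then [psi]_U = P^(-1) A P.
Here det P = -1, so P^(-1) is integer; computing A P first and then P^(-1)(A P) gives [[-2, 3, 1], [3, 0, 3], [3, 0, -2]].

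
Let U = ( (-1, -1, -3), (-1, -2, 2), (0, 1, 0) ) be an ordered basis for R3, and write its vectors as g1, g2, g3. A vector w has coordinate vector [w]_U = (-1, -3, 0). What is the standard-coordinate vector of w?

(4, 7, -3)

The coordinates say w = -g1 - 3g2 + 0·g3; adding the scaled basis vectors gives (4, 7, -3).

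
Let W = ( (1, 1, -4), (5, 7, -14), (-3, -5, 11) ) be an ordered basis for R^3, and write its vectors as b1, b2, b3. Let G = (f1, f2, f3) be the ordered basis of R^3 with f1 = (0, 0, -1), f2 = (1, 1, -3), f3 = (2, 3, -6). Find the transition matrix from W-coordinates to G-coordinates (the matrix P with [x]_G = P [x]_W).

[[1, -1, -2], [1, 1, 1], [0, 2, -2]]

Column j of P is [bj]_G, since P maps W-coordinates to G-coordinates.
Expressing b1 in G: b1 = f1 + f2 + 0·f3, so column 1 of P is (1, 1, 0).
Doing the same for each bj gives P = [[1, -1, -2], [1, 1, 1], [0, 2, -2]].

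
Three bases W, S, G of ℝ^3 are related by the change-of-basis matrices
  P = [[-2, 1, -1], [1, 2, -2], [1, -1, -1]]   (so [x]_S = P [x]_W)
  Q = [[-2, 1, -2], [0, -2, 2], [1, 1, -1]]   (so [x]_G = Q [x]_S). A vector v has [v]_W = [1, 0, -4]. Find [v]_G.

[-5, -8, 6]

First [v]_S = P [v]_W = [2, 9, 5].
Then [v]_G = Q [v]_S = [-5, -8, 6].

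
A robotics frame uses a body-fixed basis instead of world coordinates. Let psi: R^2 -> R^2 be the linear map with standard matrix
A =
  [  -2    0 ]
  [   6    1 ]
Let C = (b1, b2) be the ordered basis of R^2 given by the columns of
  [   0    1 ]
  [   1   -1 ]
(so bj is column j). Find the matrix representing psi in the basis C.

Let P have columns b1, b2. Then [psi]_C = P^(-1) A P.
Here det P = -1, so P^(-1) is integer; computing A P first and then P^(-1)(A P) gives [[1, 3], [0, -2]].

[[1, 3], [0, -2]]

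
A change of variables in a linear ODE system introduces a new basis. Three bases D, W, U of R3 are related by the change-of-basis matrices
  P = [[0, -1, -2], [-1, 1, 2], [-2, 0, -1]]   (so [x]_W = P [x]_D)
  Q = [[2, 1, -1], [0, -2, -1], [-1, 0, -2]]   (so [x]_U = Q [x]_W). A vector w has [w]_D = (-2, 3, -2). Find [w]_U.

(-3, -8, -13)

Apply P to get W-coordinates (1, 1, 6), then Q to get U-coordinates.
The result is [w]_U = (-3, -8, -13).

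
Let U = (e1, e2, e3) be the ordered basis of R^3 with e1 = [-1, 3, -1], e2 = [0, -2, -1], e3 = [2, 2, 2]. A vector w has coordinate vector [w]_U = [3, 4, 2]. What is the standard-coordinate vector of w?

w = M [w]_U, where M has columns e1, ..., e3.
Carrying out the matrix-vector product, w = [1, 5, -3].

[1, 5, -3]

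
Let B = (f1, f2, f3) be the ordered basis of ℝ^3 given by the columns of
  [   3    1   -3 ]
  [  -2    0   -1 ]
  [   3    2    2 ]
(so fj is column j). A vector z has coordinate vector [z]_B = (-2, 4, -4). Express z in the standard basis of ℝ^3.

By definition z = -2f1 + 4f2 - 4f3.
Summing componentwise gives (10, 8, -6).

(10, 8, -6)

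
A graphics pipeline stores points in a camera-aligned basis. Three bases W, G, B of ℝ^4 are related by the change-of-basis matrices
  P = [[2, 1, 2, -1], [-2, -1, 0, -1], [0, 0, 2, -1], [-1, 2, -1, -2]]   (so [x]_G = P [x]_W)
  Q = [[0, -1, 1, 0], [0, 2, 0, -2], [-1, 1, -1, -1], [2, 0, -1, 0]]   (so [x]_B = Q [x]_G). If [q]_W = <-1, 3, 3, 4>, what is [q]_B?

Composing the changes, [q]_B = Q P [q]_W.
Q P = [[2, 1, 2, 0], [-2, -6, 2, 2], [-3, -4, -3, 3], [4, 2, 2, -1]]; applying this to <-1, 3, 3, 4> gives <7, -2, -6, 4>.

<7, -2, -6, 4>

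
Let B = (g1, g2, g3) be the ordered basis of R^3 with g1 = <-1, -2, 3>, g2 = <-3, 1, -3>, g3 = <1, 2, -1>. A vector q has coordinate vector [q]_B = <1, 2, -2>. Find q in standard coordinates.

<-9, -4, -1>

By definition q = g1 + 2g2 - 2g3.
Summing componentwise gives <-9, -4, -1>.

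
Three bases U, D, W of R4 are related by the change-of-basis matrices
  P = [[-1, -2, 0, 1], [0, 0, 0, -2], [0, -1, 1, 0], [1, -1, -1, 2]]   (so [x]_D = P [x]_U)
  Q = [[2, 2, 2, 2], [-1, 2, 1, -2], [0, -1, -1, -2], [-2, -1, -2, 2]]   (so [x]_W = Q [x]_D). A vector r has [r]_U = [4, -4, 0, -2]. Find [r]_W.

[28, 2, -16, -8]

Composing the changes, [r]_W = Q P [r]_U.
Q P = [[0, -8, 0, 2], [-1, 3, 3, -9], [-2, 3, 1, -2], [4, 4, -4, 4]]; applying this to [4, -4, 0, -2] gives [28, 2, -16, -8].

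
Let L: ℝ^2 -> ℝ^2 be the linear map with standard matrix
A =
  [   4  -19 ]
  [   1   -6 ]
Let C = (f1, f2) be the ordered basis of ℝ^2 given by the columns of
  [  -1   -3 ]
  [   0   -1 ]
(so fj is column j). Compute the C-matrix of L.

Let P have columns f1, f2. Then [L]_C = P^(-1) A P.
Here det P = 1, so P^(-1) is integer; computing A P first and then P^(-1)(A P) gives [[1, 2], [1, -3]].

[[1, 2], [1, -3]]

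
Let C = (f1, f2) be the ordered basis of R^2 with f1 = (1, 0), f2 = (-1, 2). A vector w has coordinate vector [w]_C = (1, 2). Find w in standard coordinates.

The coordinates say w = f1 + 2f2; adding the scaled basis vectors gives (-1, 4).

(-1, 4)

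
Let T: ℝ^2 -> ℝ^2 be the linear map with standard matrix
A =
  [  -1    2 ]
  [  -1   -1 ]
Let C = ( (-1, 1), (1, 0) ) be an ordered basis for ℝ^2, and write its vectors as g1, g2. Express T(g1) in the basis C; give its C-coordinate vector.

Compute T(g1) = A g1 = (3, 0) in standard coordinates.
Then write this in C-coordinates: solve for y in y_1 g1 + y_2 g2 = (3, 0).
This gives y = (0, 3), which is column 1 of [T]_C.

(0, 3)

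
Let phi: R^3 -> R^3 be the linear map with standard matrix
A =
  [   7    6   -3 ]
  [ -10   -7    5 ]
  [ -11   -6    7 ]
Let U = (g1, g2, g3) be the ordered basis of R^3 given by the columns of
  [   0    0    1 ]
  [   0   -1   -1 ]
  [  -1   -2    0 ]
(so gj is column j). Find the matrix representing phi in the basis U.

[[3, 2, 1], [2, 3, 2], [3, 0, 1]]

With P the matrix whose columns are g1, ..., g3, [phi]_U = P^(-1) A P.
Column by column: phi(g1) = A g1 = [3, -5, -7]; its U-coordinates [3, 2, 3] give column 1.
Continuing for each basis vector yields [phi]_U = [[3, 2, 1], [2, 3, 2], [3, 0, 1]].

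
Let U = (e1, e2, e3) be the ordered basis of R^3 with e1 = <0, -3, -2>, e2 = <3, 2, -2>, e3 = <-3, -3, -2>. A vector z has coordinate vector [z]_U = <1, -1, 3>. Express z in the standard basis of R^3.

<-12, -14, -6>

z = M [z]_U, where M has columns e1, ..., e3.
Carrying out the matrix-vector product, z = <-12, -14, -6>.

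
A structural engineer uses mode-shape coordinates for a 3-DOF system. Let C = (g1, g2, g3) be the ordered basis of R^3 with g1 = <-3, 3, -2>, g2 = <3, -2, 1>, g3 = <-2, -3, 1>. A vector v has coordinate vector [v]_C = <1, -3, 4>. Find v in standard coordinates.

The coordinates say v = g1 - 3g2 + 4g3; adding the scaled basis vectors gives <-20, -3, -1>.

<-20, -3, -1>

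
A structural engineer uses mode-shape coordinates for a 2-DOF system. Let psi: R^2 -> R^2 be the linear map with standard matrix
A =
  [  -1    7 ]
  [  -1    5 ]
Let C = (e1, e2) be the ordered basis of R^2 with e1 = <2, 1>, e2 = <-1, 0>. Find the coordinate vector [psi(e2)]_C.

Compute psi(e2) = A e2 = <1, 1> in standard coordinates.
Then write this in C-coordinates: solve for y in y_1 e1 + y_2 e2 = <1, 1>.
This gives y = <1, 1>, which is column 2 of [psi]_C.

<1, 1>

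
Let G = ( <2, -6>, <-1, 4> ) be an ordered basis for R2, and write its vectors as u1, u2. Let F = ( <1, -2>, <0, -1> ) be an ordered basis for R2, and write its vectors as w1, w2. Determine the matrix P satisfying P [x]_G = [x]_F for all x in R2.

Column j of P is [uj]_F, since P maps G-coordinates to F-coordinates.
Expressing u1 in F: u1 = 2w1 + 2w2, so column 1 of P is <2, 2>.
Doing the same for each uj gives P = [[2, -1], [2, -2]].

[[2, -1], [2, -2]]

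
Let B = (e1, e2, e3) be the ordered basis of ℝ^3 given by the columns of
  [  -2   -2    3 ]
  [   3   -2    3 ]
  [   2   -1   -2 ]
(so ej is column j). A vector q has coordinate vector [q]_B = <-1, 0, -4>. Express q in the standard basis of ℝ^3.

<-10, -15, 6>

The coordinates say q = -e1 + 0·e2 - 4e3; adding the scaled basis vectors gives <-10, -15, 6>.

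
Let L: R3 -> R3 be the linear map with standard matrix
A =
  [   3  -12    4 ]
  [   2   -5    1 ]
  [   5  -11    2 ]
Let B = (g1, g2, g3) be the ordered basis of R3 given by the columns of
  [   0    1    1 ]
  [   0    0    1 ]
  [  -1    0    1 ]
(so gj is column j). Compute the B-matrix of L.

Let P have columns g1, ..., g3. Then [L]_B = P^(-1) A P.
Here det P = -1, so P^(-1) is integer; computing A P first and then P^(-1)(A P) gives [[1, -3, 2], [-3, 1, -3], [-1, 2, -2]].

[[1, -3, 2], [-3, 1, -3], [-1, 2, -2]]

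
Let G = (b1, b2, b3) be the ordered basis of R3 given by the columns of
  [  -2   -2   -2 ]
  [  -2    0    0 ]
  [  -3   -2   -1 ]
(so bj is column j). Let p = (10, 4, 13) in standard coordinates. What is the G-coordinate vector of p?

(-2, -4, 1)

We seek scalars with c_1 b1 + ... + c_3 b3 = p; equivalently solve M c = p where the columns of M are b1, ..., b3.
Row-reducing the augmented matrix [M | p] gives c = (-2, -4, 1).
Check: -2b1 - 4b2 + b3 = (10, 4, 13).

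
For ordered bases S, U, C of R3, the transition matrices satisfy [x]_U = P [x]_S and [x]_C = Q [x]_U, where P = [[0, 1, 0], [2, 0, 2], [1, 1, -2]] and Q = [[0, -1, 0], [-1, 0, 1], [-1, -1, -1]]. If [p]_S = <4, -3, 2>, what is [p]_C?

First [p]_U = P [p]_S = <-3, 12, -3>.
Then [p]_C = Q [p]_U = <-12, 0, -6>.

<-12, 0, -6>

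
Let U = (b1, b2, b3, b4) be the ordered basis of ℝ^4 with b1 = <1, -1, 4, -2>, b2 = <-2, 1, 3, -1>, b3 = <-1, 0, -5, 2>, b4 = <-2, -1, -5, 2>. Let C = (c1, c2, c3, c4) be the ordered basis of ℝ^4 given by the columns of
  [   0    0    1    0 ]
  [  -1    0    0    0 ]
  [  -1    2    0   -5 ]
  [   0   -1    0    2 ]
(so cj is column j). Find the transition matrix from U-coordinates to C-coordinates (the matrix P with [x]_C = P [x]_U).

[[1, -1, 0, 1], [0, 1, 0, -2], [1, -2, -1, -2], [-1, 0, 1, 0]]

Let M have columns bj and N have columns cj. Then for every x, N [x]_C = x = M [x]_U, so P = N^(-1) M.
Since det N = 1, N^(-1) has integer entries; multiplying gives P = [[1, -1, 0, 1], [0, 1, 0, -2], [1, -2, -1, -2], [-1, 0, 1, 0]].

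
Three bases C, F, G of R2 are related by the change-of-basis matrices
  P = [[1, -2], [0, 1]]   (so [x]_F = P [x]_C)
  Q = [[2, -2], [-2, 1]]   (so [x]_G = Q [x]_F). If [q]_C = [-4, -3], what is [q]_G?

Composing the changes, [q]_G = Q P [q]_C.
Q P = [[2, -6], [-2, 5]]; applying this to [-4, -3] gives [10, -7].

[10, -7]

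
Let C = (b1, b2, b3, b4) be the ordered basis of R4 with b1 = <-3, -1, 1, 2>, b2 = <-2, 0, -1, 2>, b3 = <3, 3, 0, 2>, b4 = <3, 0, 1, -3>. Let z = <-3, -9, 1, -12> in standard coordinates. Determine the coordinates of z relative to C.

[z]_C is the unique c with M c = z, where M has columns b1, ..., b4.
Gaussian elimination on [M | z] yields c = (0, 3, -3, 4).
Check: 0·b1 + 3b2 - 3b3 + 4b4 = <-3, -9, 1, -12>.

<0, 3, -3, 4>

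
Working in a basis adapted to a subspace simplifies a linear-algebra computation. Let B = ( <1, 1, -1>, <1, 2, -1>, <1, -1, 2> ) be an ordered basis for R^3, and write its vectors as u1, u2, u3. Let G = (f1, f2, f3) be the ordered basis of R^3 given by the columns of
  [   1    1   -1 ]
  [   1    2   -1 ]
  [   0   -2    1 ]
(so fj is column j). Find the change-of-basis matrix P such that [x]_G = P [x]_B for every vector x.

[[0, 1, 1], [0, 1, -2], [-1, 1, -2]]

Column j of P is [uj]_G, since P maps B-coordinates to G-coordinates.
Expressing u1 in G: u1 = 0·f1 + 0·f2 - f3, so column 1 of P is <0, 0, -1>.
Doing the same for each uj gives P = [[0, 1, 1], [0, 1, -2], [-1, 1, -2]].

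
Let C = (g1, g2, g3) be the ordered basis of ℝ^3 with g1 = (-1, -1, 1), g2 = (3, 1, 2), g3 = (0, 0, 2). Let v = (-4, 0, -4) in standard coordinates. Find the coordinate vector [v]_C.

Write v = c_1 g1 + ... + c_3 g3 and solve for the c_i.
Gaussian elimination on [M | v] yields c = (-2, -2, 1).
Check: -2g1 - 2g2 + g3 = (-4, 0, -4).

(-2, -2, 1)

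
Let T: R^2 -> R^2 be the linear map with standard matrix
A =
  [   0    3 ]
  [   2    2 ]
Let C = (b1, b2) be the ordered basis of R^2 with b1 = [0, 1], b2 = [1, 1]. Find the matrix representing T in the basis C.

With P the matrix whose columns are b1, b2, [T]_C = P^(-1) A P.
Column by column: T(b1) = A b1 = [3, 2]; its C-coordinates [-1, 3] give column 1.
Continuing for each basis vector yields [T]_C = [[-1, 1], [3, 3]].

[[-1, 1], [3, 3]]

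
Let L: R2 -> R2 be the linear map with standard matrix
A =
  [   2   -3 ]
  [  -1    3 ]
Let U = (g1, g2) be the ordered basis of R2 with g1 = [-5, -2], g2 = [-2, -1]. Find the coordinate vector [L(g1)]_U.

Compute L(g1) = A g1 = [-4, -1] in standard coordinates.
Then write this in U-coordinates: solve for y in y_1 g1 + y_2 g2 = [-4, -1].
This gives y = [2, -3], which is column 1 of [L]_U.

[2, -3]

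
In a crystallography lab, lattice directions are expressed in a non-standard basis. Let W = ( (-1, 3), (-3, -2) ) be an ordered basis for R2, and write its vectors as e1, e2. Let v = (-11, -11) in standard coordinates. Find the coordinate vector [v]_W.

We seek scalars with c_1 e1 + c_2 e2 = v; equivalently solve M c = v where the columns of M are e1, e2.
System: -c_1 - 3c_2 = -11, 3c_1 - 2c_2 = -11; solving gives c_1 = -1, c_2 = 4.
Check: -e1 + 4e2 = (-11, -11).

(-1, 4)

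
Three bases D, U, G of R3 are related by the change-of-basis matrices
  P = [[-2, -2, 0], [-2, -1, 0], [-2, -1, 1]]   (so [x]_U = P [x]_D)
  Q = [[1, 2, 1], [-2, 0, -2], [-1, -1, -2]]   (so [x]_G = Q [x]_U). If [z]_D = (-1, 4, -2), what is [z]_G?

(-14, 20, 16)

First [z]_U = P [z]_D = (-6, -2, -4).
Then [z]_G = Q [z]_U = (-14, 20, 16).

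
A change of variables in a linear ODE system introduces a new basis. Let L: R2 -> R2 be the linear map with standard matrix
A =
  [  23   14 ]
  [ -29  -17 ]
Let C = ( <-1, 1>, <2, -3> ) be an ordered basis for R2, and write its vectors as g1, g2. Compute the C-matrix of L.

[[3, 2], [-3, 3]]

With P the matrix whose columns are g1, g2, [L]_C = P^(-1) A P.
Column by column: L(g1) = A g1 = <-9, 12>; its C-coordinates <3, -3> give column 1.
Continuing for each basis vector yields [L]_C = [[3, 2], [-3, 3]].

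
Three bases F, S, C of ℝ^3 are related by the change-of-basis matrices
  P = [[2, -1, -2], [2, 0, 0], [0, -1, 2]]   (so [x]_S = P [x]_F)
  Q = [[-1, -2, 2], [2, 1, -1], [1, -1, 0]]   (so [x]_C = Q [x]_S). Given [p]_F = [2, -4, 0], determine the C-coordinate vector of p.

First [p]_S = P [p]_F = [8, 4, 4].
Then [p]_C = Q [p]_S = [-8, 16, 4].

[-8, 16, 4]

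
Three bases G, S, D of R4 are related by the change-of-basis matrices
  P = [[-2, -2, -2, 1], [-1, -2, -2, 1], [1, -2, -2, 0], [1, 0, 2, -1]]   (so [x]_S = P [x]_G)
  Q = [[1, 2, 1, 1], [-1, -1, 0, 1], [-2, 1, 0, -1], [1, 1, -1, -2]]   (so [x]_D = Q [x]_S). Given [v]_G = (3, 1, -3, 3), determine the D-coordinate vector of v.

First [v]_S = P [v]_G = (1, 4, 7, -6).
Then [v]_D = Q [v]_S = (10, -11, 8, 10).

(10, -11, 8, 10)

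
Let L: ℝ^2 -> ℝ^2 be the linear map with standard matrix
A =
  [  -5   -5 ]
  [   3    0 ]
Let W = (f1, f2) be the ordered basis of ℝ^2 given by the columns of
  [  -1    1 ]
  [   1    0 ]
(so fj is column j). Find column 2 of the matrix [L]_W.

[3, -2]

Column 2 of [L]_W is the W-coordinate vector of L(f2).
In standard coordinates L(f2) = A f2 = [-5, 3].
Converting to W: [-5, 3] = 3f1 - 2f2, so the coordinate vector is [3, -2].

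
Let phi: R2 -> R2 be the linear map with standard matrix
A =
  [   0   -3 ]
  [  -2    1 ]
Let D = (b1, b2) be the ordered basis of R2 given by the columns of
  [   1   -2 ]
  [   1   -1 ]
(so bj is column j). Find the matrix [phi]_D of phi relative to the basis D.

With P the matrix whose columns are b1, b2, [phi]_D = P^(-1) A P.
Column by column: phi(b1) = A b1 = [-3, -1]; its D-coordinates [1, 2] give column 1.
Continuing for each basis vector yields [phi]_D = [[1, 3], [2, 0]].

[[1, 3], [2, 0]]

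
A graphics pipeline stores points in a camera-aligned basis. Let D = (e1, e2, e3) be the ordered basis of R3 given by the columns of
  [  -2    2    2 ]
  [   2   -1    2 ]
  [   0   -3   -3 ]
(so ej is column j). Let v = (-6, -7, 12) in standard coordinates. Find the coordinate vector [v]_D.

(-1, -1, -3)

We seek scalars with c_1 e1 + ... + c_3 e3 = v; equivalently solve M c = v where the columns of M are e1, ..., e3.
Row-reducing the augmented matrix [M | v] gives c = (-1, -1, -3).
Check: -e1 - e2 - 3e3 = (-6, -7, 12).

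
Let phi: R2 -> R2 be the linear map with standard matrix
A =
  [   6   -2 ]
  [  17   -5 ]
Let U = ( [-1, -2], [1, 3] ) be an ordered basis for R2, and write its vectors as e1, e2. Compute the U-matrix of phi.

The j-th column of [phi]_U is [phi(ej)]_U.
phi(e1) = A e1 = [-2, -7] = -e1 - 3e2, so column 1 is [-1, -3].
Repeating for e2 and assembling the columns gives [[-1, 2], [-3, 2]].

[[-1, 2], [-3, 2]]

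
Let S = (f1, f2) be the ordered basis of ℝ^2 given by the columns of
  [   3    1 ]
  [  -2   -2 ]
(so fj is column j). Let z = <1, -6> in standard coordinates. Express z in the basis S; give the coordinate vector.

[z]_S is the unique c with M c = z, where M has columns f1, f2.
System: 3c_1 + c_2 = 1, -2c_1 - 2c_2 = -6; solving gives c_1 = -1, c_2 = 4.
Check: -f1 + 4f2 = <1, -6>.

<-1, 4>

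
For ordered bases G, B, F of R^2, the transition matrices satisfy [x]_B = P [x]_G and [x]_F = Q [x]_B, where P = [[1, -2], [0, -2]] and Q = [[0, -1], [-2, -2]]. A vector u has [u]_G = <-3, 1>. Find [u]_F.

First [u]_B = P [u]_G = <-5, -2>.
Then [u]_F = Q [u]_B = <2, 14>.

<2, 14>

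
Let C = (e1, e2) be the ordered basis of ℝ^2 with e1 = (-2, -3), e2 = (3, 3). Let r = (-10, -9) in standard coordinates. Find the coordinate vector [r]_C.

[r]_C is the unique c with M c = r, where M has columns e1, e2.
System: -2c_1 + 3c_2 = -10, -3c_1 + 3c_2 = -9; solving gives c_1 = -1, c_2 = -4.
Check: -e1 - 4e2 = (-10, -9).

(-1, -4)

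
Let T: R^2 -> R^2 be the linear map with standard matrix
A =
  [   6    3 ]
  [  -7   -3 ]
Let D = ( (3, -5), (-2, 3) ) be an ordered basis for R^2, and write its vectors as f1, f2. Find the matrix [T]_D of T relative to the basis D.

[[3, -1], [3, 0]]

The j-th column of [T]_D is [T(fj)]_D.
T(f1) = A f1 = (3, -6) = 3f1 + 3f2, so column 1 is (3, 3).
Repeating for f2 and assembling the columns gives [[3, -1], [3, 0]].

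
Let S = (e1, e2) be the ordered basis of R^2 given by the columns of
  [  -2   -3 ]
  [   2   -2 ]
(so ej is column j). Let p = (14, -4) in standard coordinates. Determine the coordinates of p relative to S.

(-4, -2)

[p]_S is the unique c with M c = p, where M has columns e1, e2.
System: -2c_1 - 3c_2 = 14, 2c_1 - 2c_2 = -4; solving gives c_1 = -4, c_2 = -2.
Check: -4e1 - 2e2 = (14, -4).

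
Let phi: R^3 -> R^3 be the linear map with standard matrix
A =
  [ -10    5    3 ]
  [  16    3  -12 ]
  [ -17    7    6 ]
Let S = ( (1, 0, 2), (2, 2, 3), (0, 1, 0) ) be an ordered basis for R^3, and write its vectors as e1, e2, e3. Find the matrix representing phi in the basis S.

[[2, -1, -1], [-3, 0, 3], [-2, 2, -3]]

The j-th column of [phi]_S is [phi(ej)]_S.
phi(e1) = A e1 = (-4, -8, -5) = 2e1 - 3e2 - 2e3, so column 1 is (2, -3, -2).
Repeating for e2, e3 and assembling the columns gives [[2, -1, -1], [-3, 0, 3], [-2, 2, -3]].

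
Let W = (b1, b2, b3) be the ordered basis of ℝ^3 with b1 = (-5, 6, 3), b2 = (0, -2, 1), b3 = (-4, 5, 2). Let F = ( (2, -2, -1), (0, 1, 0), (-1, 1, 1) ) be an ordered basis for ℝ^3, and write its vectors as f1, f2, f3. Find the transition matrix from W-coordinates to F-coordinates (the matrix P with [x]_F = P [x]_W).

[[-2, 1, -2], [1, -2, 1], [1, 2, 0]]

Let M have columns bj and N have columns fj. Then for every x, N [x]_F = x = M [x]_W, so P = N^(-1) M.
Since det N = 1, N^(-1) has integer entries; multiplying gives P = [[-2, 1, -2], [1, -2, 1], [1, 2, 0]].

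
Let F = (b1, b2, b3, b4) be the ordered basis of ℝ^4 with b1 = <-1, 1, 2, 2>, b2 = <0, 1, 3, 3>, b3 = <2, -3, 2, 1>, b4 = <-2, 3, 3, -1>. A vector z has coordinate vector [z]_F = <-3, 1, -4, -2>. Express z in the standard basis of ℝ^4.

By definition z = -3b1 + b2 - 4b3 - 2b4.
Summing componentwise gives <-1, 4, -17, -5>.

<-1, 4, -17, -5>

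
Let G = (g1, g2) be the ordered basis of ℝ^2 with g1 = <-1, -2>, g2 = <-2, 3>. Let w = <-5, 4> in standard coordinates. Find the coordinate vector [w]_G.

<1, 2>

Write w = c_1 g1 + c_2 g2 and solve for the c_i.
System: -c_1 - 2c_2 = -5, -2c_1 + 3c_2 = 4; solving gives c_1 = 1, c_2 = 2.
Check: g1 + 2g2 = <-5, 4>.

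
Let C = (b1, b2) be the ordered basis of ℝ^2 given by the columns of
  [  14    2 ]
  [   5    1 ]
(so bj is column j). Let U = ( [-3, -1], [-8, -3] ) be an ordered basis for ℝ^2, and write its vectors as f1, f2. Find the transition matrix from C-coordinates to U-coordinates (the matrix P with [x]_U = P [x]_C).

Let M have columns bj and N have columns fj. Then for every x, N [x]_U = x = M [x]_C, so P = N^(-1) M.
Since det N = 1, N^(-1) has integer entries; multiplying gives P = [[-2, 2], [-1, -1]].

[[-2, 2], [-1, -1]]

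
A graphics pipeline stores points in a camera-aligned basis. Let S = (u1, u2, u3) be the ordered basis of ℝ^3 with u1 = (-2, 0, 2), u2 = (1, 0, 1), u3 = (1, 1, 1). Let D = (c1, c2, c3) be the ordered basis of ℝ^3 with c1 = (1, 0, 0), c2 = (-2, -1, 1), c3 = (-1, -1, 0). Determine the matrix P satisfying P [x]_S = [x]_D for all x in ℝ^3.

Take x = uj: its S-coordinates are the j-th standard unit vector, so P e_j — column j of P — equals [uj]_D.
u1 = 0·c1 + 2c2 - 2c3, giving column 1 = (0, 2, -2); repeating for each j gives P = [[0, 2, 1], [2, 1, 1], [-2, -1, -2]].

[[0, 2, 1], [2, 1, 1], [-2, -1, -2]]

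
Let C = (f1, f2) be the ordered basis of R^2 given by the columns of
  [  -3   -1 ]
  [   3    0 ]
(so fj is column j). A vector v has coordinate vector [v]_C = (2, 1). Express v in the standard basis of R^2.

v = M [v]_C, where M has columns f1, f2.
Carrying out the matrix-vector product, v = (-7, 6).

(-7, 6)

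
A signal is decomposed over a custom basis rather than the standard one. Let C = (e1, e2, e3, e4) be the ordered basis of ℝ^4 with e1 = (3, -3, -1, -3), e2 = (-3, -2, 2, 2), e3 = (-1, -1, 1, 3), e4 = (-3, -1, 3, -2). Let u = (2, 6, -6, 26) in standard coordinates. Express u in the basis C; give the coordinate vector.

[u]_C is the unique c with M c = u, where M has columns e1, ..., e4.
Solving this 4x4 system gives c = (-2, 0, 4, -4).
Check: -2e1 + 0·e2 + 4e3 - 4e4 = (2, 6, -6, 26).

(-2, 0, 4, -4)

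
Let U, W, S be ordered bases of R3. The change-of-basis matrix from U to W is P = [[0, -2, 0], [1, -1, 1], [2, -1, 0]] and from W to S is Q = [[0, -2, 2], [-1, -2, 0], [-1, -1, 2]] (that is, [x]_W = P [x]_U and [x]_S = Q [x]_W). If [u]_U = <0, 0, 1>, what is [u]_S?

<-2, -2, -1>

Apply P to get W-coordinates <0, 1, 0>, then Q to get S-coordinates.
The result is [u]_S = <-2, -2, -1>.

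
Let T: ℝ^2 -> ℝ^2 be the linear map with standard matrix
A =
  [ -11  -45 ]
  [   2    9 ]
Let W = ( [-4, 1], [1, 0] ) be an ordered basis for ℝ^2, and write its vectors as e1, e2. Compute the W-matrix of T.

[[1, 2], [3, -3]]

Let P have columns e1, e2. Then [T]_W = P^(-1) A P.
Here det P = -1, so P^(-1) is integer; computing A P first and then P^(-1)(A P) gives [[1, 2], [3, -3]].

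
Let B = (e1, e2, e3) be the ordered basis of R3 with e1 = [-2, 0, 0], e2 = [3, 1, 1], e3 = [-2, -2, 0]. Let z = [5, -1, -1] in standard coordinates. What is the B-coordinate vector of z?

[z]_B is the unique c with M c = z, where M has columns e1, ..., e3.
Solving this 3x3 system gives c = (-4, -1, 0).
Check: -4e1 - e2 + 0·e3 = [5, -1, -1].

[-4, -1, 0]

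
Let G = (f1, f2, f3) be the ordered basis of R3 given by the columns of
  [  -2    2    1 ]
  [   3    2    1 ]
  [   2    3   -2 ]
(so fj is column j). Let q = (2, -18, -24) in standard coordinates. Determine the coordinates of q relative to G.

(-4, -4, 2)

We seek scalars with c_1 f1 + ... + c_3 f3 = q; equivalently solve M c = q where the columns of M are f1, ..., f3.
Row-reducing the augmented matrix [M | q] gives c = (-4, -4, 2).
Check: -4f1 - 4f2 + 2f3 = (2, -18, -24).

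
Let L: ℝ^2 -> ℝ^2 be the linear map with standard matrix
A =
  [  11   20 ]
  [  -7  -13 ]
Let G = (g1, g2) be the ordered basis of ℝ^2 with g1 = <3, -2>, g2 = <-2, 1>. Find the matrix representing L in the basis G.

[[-3, 0], [-1, 1]]

With P the matrix whose columns are g1, g2, [L]_G = P^(-1) A P.
Column by column: L(g1) = A g1 = <-7, 5>; its G-coordinates <-3, -1> give column 1.
Continuing for each basis vector yields [L]_G = [[-3, 0], [-1, 1]].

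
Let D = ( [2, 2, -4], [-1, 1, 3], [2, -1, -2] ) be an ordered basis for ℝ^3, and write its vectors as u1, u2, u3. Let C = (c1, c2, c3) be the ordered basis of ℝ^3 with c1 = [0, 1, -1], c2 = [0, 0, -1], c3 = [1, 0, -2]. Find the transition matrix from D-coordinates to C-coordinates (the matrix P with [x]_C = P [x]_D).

[[2, 1, -1], [-2, -2, -1], [2, -1, 2]]

Take x = uj: its D-coordinates are the j-th standard unit vector, so P e_j — column j of P — equals [uj]_C.
u1 = 2c1 - 2c2 + 2c3, giving column 1 = [2, -2, 2]; repeating for each j gives P = [[2, 1, -1], [-2, -2, -1], [2, -1, 2]].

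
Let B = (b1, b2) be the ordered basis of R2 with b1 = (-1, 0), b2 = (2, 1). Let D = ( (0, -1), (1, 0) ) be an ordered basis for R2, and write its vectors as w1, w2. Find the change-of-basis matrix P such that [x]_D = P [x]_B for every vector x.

[[0, -1], [-1, 2]]

Column j of P is [bj]_D, since P maps B-coordinates to D-coordinates.
Expressing b1 in D: b1 = 0·w1 - w2, so column 1 of P is (0, -1).
Doing the same for each bj gives P = [[0, -1], [-1, 2]].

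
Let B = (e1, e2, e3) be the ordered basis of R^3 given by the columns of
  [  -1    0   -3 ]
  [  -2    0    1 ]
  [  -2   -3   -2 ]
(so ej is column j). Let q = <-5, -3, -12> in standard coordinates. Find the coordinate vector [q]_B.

<2, 2, 1>

[q]_B is the unique c with M c = q, where M has columns e1, ..., e3.
Solving this 3x3 system gives c = (2, 2, 1).
Check: 2e1 + 2e2 + e3 = <-5, -3, -12>.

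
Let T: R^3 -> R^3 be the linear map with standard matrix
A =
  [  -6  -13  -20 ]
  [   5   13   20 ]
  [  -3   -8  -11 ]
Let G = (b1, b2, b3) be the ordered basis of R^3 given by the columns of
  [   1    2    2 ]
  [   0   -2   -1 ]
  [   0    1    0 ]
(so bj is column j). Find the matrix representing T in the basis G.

[[-2, 0, -1], [-3, -1, 2], [1, -2, -1]]

With P the matrix whose columns are b1, ..., b3, [T]_G = P^(-1) A P.
Column by column: T(b1) = A b1 = [-6, 5, -3]; its G-coordinates [-2, -3, 1] give column 1.
Continuing for each basis vector yields [T]_G = [[-2, 0, -1], [-3, -1, 2], [1, -2, -1]].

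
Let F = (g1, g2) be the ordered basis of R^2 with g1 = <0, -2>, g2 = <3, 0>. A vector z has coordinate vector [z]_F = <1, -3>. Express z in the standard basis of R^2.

The coordinates say z = g1 - 3g2; adding the scaled basis vectors gives <-9, -2>.

<-9, -2>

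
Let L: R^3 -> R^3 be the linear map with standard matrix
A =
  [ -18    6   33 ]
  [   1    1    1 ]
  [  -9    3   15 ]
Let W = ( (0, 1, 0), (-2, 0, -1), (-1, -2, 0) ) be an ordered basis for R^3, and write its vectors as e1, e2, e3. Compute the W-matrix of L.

Let P have columns e1, ..., e3. Then [L]_W = P^(-1) A P.
Here det P = 1, so P^(-1) is integer; computing A P first and then P^(-1)(A P) gives [[1, 3, -3], [-3, -3, -3], [0, 3, 0]].

[[1, 3, -3], [-3, -3, -3], [0, 3, 0]]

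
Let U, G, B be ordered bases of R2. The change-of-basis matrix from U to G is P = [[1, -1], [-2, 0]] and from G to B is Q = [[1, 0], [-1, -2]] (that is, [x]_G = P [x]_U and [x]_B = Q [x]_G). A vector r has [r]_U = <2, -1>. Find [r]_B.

First [r]_G = P [r]_U = <3, -4>.
Then [r]_B = Q [r]_G = <3, 5>.

<3, 5>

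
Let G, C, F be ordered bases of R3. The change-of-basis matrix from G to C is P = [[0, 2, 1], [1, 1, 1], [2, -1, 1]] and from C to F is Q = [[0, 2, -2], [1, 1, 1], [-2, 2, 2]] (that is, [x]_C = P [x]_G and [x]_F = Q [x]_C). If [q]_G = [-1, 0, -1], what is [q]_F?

Apply P to get C-coordinates [-1, -2, -3], then Q to get F-coordinates.
The result is [q]_F = [2, -6, -8].

[2, -6, -8]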